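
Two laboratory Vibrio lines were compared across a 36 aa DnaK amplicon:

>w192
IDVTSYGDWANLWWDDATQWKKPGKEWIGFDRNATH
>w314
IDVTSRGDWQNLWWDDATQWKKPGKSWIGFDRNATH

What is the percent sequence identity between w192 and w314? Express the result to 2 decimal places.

Mismatches occur at site 6 (Y↔R), site 10 (A↔Q), site 26 (E↔S).
33 of the 36 sites match, so the percent identity is 33/36 × 100 = 91.67%.

91.67%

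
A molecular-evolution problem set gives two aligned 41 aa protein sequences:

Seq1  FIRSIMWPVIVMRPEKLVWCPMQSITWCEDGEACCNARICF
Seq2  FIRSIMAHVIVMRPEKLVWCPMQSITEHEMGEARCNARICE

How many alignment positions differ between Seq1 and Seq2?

Differing sites — 7:W/A; 8:P/H; 27:W/E; 28:C/H; 30:D/M; 34:C/R; 41:F/E.
That gives 7 mismatches out of 41 aligned sites, so the Hamming distance is 7.

7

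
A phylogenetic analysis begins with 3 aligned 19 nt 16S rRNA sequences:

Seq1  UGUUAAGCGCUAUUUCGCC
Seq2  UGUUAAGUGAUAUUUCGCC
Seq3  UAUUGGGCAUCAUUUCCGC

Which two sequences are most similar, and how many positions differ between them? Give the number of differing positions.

2

Pairwise Hamming distances:
  Seq1 vs Seq2: 2
  Seq1 vs Seq3: 8
  Seq2 vs Seq3: 9
The smallest is 2, between Seq1 and Seq2.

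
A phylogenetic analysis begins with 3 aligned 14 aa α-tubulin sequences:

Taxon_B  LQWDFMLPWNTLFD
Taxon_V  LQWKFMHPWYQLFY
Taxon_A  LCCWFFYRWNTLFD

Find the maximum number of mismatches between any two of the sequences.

Pairwise Hamming distances:
  Taxon_B vs Taxon_V: 5
  Taxon_B vs Taxon_A: 6
  Taxon_V vs Taxon_A: 9
The largest is 9, between Taxon_V and Taxon_A.

9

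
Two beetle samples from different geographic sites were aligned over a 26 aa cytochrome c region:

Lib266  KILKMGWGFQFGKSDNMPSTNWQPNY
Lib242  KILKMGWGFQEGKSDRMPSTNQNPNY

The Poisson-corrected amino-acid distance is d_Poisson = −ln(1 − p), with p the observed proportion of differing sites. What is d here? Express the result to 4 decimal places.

0.1671

The sequences differ at positions 11 (F/E), 16 (N/R), 22 (W/Q), 23 (Q/N).
p = 4/26 = 0.153846.
d = −ln(1 − 0.153846) = −ln(0.846154) = 0.1671.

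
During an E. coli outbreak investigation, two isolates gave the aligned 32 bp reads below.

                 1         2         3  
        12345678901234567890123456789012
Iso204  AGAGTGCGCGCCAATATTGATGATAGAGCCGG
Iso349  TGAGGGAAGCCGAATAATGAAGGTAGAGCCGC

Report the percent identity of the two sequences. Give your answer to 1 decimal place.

Differing sites — 1:A/T; 5:T/G; 7:C/A; 8:G/A; 9:C/G; 10:G/C; 12:C/G; 17:T/A; 21:T/A; 23:A/G; 32:G/C.
21 of the 32 sites match, so the percent identity is 21/32 × 100 = 65.6%.

65.6%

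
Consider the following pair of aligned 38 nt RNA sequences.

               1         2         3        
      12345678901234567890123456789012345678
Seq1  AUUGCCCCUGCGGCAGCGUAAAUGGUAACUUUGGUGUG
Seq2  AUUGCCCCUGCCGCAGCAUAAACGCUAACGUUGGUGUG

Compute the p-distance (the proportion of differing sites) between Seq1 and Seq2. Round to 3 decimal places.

The sequences differ at positions 12 (G/C), 18 (G/A), 23 (U/C), 25 (G/C), 30 (U/G).
There are 5 differences over 38 sites, so p = 5/38 = 0.132.

0.132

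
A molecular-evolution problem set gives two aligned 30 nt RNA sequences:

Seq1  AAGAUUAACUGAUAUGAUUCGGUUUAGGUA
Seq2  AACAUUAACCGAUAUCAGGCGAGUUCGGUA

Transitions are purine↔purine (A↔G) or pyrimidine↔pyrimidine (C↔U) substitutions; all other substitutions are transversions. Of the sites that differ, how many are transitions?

The sequences differ at positions 3 (G/C, transversion), 10 (U/C, transition), 16 (G/C, transversion), 18 (U/G, transversion), 19 (U/G, transversion), 22 (G/A, transition), 23 (U/G, transversion), 26 (A/C, transversion).
Of the 8 differences, 2 transitions and 6 transversions, so the answer is 2.

2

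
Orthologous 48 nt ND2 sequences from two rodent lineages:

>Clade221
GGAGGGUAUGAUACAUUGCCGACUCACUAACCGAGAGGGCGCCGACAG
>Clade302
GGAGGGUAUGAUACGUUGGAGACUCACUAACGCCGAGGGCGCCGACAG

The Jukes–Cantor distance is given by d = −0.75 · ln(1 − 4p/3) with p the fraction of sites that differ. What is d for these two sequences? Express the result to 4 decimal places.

0.1367

Differing sites — 15:A/G; 19:C/G; 20:C/A; 32:C/G; 33:G/C; 34:A/C.
p = 6/48 = 0.125000.
d = −0.75 · ln(1 − (4/3)·0.125000) = −0.75 · ln(0.833333) = −0.75 · (-0.182322) = 0.1367.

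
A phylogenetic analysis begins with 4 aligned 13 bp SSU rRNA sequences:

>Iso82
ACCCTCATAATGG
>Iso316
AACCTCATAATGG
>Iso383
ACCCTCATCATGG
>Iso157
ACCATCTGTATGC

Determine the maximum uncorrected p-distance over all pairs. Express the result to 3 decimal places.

Pairwise Hamming distances:
  Iso82 vs Iso316: 1
  Iso82 vs Iso383: 1
  Iso82 vs Iso157: 5
  Iso316 vs Iso383: 2
  Iso316 vs Iso157: 6
  Iso383 vs Iso157: 5
The largest is 6 mismatches, between Iso316 and Iso157; p = 6/13 = 0.462.

0.462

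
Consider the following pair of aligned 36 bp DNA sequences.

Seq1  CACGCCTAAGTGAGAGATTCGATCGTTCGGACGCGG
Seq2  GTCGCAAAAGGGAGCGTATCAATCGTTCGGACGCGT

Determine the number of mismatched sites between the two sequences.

Differing sites — 1:C/G; 2:A/T; 6:C/A; 7:T/A; 11:T/G; 15:A/C; 17:A/T; 18:T/A; 21:G/A; 36:G/T.
That gives 10 mismatches out of 36 aligned sites, so the Hamming distance is 10.

10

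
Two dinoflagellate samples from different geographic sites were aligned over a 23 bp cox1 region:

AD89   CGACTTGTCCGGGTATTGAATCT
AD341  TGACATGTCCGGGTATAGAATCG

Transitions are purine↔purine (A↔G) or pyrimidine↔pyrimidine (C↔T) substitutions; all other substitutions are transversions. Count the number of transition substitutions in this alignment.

1

Mismatches occur at site 1 (C↔T, transition), site 5 (T↔A, transversion), site 17 (T↔A, transversion), site 23 (T↔G, transversion).
Of the 4 differences, 1 transition and 3 transversions, so the answer is 1.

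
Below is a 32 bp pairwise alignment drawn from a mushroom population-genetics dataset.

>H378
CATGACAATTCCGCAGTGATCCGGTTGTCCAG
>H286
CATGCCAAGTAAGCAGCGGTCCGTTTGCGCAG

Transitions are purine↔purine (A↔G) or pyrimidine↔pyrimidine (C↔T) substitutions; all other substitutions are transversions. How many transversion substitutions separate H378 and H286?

6

The sequences differ at positions 5 (A/C, transversion), 9 (T/G, transversion), 11 (C/A, transversion), 12 (C/A, transversion), 17 (T/C, transition), 19 (A/G, transition), 24 (G/T, transversion), 28 (T/C, transition), 29 (C/G, transversion).
Of the 9 differences, 3 transitions and 6 transversions, so the answer is 6.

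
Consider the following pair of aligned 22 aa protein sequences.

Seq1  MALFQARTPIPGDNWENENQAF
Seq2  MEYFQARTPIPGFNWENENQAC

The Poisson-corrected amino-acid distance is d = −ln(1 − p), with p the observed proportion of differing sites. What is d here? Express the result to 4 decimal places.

The sequences differ at positions 2 (A/E), 3 (L/Y), 13 (D/F), 22 (F/C).
p = 4/22 = 0.181818.
d = −ln(1 − 0.181818) = −ln(0.818182) = 0.2007.

0.2007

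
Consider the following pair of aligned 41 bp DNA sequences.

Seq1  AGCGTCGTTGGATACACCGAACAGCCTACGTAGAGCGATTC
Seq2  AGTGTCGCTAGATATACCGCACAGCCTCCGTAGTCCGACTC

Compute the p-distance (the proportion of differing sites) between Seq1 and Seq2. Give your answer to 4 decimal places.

The sequences differ at positions 3 (C/T), 8 (T/C), 10 (G/A), 15 (C/T), 20 (A/C), 28 (A/C), 34 (A/T), 35 (G/C), 39 (T/C).
There are 9 differences over 41 sites, so p = 9/41 = 0.2195.

0.2195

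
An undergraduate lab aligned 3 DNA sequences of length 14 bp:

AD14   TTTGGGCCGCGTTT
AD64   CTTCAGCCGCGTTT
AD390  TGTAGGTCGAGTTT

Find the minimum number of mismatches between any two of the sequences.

3

Pairwise Hamming distances:
  AD14 vs AD64: 3
  AD14 vs AD390: 4
  AD64 vs AD390: 6
The smallest is 3, between AD14 and AD64.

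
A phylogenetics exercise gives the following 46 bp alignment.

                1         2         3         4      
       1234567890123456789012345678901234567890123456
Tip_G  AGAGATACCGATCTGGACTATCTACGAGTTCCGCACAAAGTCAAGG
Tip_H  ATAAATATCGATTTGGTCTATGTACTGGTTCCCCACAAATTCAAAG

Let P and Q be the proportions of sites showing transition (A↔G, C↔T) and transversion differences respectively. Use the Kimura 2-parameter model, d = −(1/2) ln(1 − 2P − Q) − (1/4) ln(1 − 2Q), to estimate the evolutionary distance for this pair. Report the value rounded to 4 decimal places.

0.2893

The sequences differ at positions 2 (G/T, transversion), 4 (G/A, transition), 8 (C/T, transition), 13 (C/T, transition), 17 (A/T, transversion), 22 (C/G, transversion), 26 (G/T, transversion), 27 (A/G, transition), 33 (G/C, transversion), 40 (G/T, transversion), 45 (G/A, transition).
Of the 11 differences, 5 transitions and 6 transversions over 46 sites: P = 5/46 = 0.108696, Q = 6/46 = 0.130435.
d = −0.5·ln(0.652173) − 0.25·ln(0.739130) = −0.5·(-0.427445) − 0.25·(-0.302281) = 0.2893.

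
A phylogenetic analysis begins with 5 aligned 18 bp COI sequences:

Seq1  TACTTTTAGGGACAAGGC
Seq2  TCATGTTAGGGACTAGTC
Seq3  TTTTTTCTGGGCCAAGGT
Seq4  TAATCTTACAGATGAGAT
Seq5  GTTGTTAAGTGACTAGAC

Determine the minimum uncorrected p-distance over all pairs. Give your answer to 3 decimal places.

Pairwise Hamming distances:
  Seq1 vs Seq2: 5
  Seq1 vs Seq3: 6
  Seq1 vs Seq4: 8
  Seq1 vs Seq5: 8
  Seq2 vs Seq3: 9
  Seq2 vs Seq4: 8
  Seq2 vs Seq5: 8
  Seq3 vs Seq4: 11
  Seq3 vs Seq5: 9
  Seq4 vs Seq5: 11
The smallest is 5 mismatches, between Seq1 and Seq2; p = 5/18 = 0.278.

0.278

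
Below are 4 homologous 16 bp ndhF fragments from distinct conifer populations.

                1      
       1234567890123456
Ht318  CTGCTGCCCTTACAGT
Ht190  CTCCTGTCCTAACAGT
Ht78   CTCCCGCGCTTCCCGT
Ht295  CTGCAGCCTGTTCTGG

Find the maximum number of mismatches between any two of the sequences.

9

Pairwise Hamming distances:
  Ht318 vs Ht190: 3
  Ht318 vs Ht78: 5
  Ht318 vs Ht295: 6
  Ht190 vs Ht78: 6
  Ht190 vs Ht295: 9
  Ht78 vs Ht295: 8
The largest is 9, between Ht190 and Ht295.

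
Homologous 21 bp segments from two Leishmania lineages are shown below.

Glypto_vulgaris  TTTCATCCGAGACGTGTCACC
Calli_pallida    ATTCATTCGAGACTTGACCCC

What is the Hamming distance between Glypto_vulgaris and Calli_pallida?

Differing sites — 1:T/A; 7:C/T; 14:G/T; 17:T/A; 19:A/C.
That gives 5 mismatches out of 21 aligned sites, so the Hamming distance is 5.

5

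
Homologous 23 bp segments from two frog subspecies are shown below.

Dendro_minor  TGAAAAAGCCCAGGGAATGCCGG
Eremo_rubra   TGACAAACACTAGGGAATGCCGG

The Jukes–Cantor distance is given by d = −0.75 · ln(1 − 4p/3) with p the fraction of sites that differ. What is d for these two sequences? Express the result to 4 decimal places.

Mismatches occur at site 4 (A/C), site 8 (G/C), site 9 (C/A), site 11 (C/T).
p = 4/23 = 0.173913.
d = −0.75 · ln(1 − (4/3)·0.173913) = −0.75 · ln(0.768116) = −0.75 · (-0.263815) = 0.1979.

0.1979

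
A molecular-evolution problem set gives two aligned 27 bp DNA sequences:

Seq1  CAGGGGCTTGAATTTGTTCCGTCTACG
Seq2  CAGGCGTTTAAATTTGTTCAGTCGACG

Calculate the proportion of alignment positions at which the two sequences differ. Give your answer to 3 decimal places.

0.185

The sequences differ at positions 5 (G/C), 7 (C/T), 10 (G/A), 20 (C/A), 24 (T/G).
There are 5 differences over 27 sites, so p = 5/27 = 0.185.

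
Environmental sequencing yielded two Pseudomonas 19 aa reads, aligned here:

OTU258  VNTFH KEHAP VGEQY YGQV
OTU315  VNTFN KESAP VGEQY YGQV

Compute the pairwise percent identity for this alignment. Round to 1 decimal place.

Differing sites — 5:H/N; 8:H/S.
17 of the 19 sites match, so the percent identity is 17/19 × 100 = 89.5%.

89.5%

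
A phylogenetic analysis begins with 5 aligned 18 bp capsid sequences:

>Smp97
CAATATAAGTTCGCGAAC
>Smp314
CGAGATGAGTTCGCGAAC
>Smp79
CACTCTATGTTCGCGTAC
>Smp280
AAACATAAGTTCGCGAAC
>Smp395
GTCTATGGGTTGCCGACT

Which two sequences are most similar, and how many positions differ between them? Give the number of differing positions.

2

Pairwise Hamming distances:
  Smp97 vs Smp314: 3
  Smp97 vs Smp79: 4
  Smp97 vs Smp280: 2
  Smp97 vs Smp395: 9
  Smp314 vs Smp79: 7
  Smp314 vs Smp280: 4
  Smp314 vs Smp395: 9
  Smp79 vs Smp280: 6
  Smp79 vs Smp395: 10
  Smp280 vs Smp395: 10
The smallest is 2, between Smp97 and Smp280.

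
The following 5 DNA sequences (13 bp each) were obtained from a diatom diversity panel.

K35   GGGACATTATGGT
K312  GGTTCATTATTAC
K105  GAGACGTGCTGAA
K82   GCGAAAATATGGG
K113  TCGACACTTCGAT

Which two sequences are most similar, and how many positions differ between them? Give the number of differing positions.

4

Pairwise Hamming distances:
  K35 vs K312: 5
  K35 vs K105: 6
  K35 vs K82: 4
  K35 vs K113: 6
  K312 vs K105: 8
  K312 vs K82: 8
  K312 vs K113: 9
  K105 vs K82: 8
  K105 vs K113: 8
  K82 vs K113: 7
The smallest is 4, between K35 and K82.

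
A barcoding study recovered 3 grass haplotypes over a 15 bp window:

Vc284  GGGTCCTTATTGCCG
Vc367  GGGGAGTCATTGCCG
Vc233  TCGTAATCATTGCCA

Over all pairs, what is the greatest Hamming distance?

6

Pairwise Hamming distances:
  Vc284 vs Vc367: 4
  Vc284 vs Vc233: 6
  Vc367 vs Vc233: 5
The largest is 6, between Vc284 and Vc233.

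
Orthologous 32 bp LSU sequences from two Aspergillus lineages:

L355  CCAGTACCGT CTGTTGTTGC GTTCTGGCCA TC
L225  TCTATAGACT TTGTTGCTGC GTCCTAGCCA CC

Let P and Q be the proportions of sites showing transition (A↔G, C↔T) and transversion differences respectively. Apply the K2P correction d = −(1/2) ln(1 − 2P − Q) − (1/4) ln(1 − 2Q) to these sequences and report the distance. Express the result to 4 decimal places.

0.4853

Differing sites — 1:C/T (Ti); 3:A/T (Tv); 4:G/A (Ti); 7:C/G (Tv); 8:C/A (Tv); 9:G/C (Tv); 11:C/T (Ti); 17:T/C (Ti); 23:T/C (Ti); 26:G/A (Ti); 31:T/C (Ti).
Of the 11 differences, 7 transitions and 4 transversions over 32 sites: P = 7/32 = 0.218750, Q = 4/32 = 0.125000.
d = −0.5·ln(0.437500) − 0.25·ln(0.750000) = −0.5·(-0.826679) − 0.25·(-0.287682) = 0.4853.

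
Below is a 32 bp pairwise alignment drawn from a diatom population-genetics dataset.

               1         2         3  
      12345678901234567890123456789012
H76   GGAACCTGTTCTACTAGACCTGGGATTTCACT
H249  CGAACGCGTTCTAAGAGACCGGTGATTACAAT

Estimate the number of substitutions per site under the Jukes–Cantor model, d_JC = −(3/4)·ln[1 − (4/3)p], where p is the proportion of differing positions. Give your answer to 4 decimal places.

0.3525

Differing sites — 1:G/C; 6:C/G; 7:T/C; 14:C/A; 15:T/G; 21:T/G; 23:G/T; 28:T/A; 31:C/A.
p = 9/32 = 0.281250.
d = −0.75 · ln(1 − (4/3)·0.281250) = −0.75 · ln(0.625000) = −0.75 · (-0.470004) = 0.3525.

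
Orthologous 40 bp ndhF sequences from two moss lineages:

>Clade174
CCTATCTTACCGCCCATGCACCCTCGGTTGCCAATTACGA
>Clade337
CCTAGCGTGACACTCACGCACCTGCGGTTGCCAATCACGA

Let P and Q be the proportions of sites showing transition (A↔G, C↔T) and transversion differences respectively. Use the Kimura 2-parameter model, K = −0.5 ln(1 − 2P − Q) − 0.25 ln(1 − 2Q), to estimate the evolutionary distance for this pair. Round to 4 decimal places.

Mismatches occur at site 5 (T↔G, transversion), site 7 (T↔G, transversion), site 9 (A↔G, transition), site 10 (C↔A, transversion), site 12 (G↔A, transition), site 14 (C↔T, transition), site 17 (T↔C, transition), site 23 (C↔T, transition), site 24 (T↔G, transversion), site 36 (T↔C, transition).
Of the 10 differences, 6 transitions and 4 transversions over 40 sites: P = 6/40 = 0.150000, Q = 4/40 = 0.100000.
d = −0.5·ln(0.600000) − 0.25·ln(0.800000) = −0.5·(-0.510826) − 0.25·(-0.223144) = 0.3112.

0.3112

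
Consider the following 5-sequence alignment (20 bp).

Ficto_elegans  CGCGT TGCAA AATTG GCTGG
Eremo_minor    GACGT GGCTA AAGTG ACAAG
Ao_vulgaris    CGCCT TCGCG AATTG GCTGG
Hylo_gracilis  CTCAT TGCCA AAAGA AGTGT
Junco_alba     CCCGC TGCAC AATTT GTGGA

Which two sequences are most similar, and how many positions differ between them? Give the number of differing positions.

Pairwise Hamming distances:
  Ficto_elegans vs Eremo_minor: 8
  Ficto_elegans vs Ao_vulgaris: 5
  Ficto_elegans vs Hylo_gracilis: 9
  Ficto_elegans vs Junco_alba: 7
  Eremo_minor vs Ao_vulgaris: 12
  Eremo_minor vs Hylo_gracilis: 12
  Eremo_minor vs Junco_alba: 13
  Ao_vulgaris vs Hylo_gracilis: 11
  Ao_vulgaris vs Junco_alba: 11
  Hylo_gracilis vs Junco_alba: 12
The smallest is 5, between Ficto_elegans and Ao_vulgaris.

5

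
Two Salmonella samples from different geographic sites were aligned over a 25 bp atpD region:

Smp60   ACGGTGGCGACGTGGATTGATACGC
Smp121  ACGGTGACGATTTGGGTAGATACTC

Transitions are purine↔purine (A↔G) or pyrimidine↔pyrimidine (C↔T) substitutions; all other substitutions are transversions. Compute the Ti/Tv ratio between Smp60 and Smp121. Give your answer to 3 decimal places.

The sequences differ at positions 7 (G/A, transition), 11 (C/T, transition), 12 (G/T, transversion), 16 (A/G, transition), 18 (T/A, transversion), 24 (G/T, transversion).
Of the 6 differences, 3 transitions and 3 transversions, so Ti/Tv = 3/3 = 1.000.

1.000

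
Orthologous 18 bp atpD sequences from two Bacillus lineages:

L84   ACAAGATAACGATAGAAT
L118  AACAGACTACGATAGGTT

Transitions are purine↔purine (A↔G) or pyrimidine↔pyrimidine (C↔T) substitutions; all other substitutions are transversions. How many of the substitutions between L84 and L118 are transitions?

2

Differing sites — 2:C/A (Tv); 3:A/C (Tv); 7:T/C (Ti); 8:A/T (Tv); 16:A/G (Ti); 17:A/T (Tv).
Of the 6 differences, 2 transitions and 4 transversions, so the answer is 2.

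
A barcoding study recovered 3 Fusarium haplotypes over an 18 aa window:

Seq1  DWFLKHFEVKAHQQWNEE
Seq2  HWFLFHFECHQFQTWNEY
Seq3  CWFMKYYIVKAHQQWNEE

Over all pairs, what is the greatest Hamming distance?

12

Pairwise Hamming distances:
  Seq1 vs Seq2: 8
  Seq1 vs Seq3: 5
  Seq2 vs Seq3: 12
The largest is 12, between Seq2 and Seq3.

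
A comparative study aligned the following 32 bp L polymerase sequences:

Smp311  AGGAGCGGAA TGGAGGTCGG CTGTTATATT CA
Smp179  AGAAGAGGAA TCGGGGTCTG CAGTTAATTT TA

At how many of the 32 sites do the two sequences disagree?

Mismatches occur at site 3 (G/A), site 6 (C/A), site 12 (G/C), site 14 (A/G), site 19 (G/T), site 22 (T/A), site 27 (T/A), site 28 (A/T), site 31 (C/T).
That gives 9 mismatches out of 32 aligned sites, so the Hamming distance is 9.

9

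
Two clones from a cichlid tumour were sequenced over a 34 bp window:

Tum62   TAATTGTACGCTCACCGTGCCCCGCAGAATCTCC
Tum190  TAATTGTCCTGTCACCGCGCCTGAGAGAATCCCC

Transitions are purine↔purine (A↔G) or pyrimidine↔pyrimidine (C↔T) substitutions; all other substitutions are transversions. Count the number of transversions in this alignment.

5

Differing sites — 8:A/C (Tv); 10:G/T (Tv); 11:C/G (Tv); 18:T/C (Ti); 22:C/T (Ti); 23:C/G (Tv); 24:G/A (Ti); 25:C/G (Tv); 32:T/C (Ti).
Of the 9 differences, 4 transitions and 5 transversions, so the answer is 5.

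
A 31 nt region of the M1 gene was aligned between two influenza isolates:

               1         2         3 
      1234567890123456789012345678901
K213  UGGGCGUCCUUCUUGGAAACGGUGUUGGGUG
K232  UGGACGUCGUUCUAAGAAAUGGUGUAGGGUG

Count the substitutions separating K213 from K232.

The sequences differ at positions 4 (G/A), 9 (C/G), 14 (U/A), 15 (G/A), 20 (C/U), 26 (U/A).
That gives 6 mismatches out of 31 aligned sites, so the Hamming distance is 6.

6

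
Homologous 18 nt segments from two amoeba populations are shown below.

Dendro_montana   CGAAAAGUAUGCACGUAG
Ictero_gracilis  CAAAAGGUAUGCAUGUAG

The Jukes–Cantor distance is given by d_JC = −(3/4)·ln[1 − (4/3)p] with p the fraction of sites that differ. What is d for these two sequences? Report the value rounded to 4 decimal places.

Mismatches occur at site 2 (G↔A), site 6 (A↔G), site 14 (C↔U).
p = 3/18 = 0.166667.
d = −0.75 · ln(1 − (4/3)·0.166667) = −0.75 · ln(0.777777) = −0.75 · (-0.251315) = 0.1885.

0.1885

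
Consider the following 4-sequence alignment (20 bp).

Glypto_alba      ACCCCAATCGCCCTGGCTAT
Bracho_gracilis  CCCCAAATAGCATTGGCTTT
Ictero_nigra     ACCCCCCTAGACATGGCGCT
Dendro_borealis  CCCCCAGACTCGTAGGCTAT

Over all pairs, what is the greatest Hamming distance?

Pairwise Hamming distances:
  Glypto_alba vs Bracho_gracilis: 6
  Glypto_alba vs Ictero_nigra: 7
  Glypto_alba vs Dendro_borealis: 7
  Bracho_gracilis vs Ictero_nigra: 9
  Bracho_gracilis vs Dendro_borealis: 8
  Ictero_nigra vs Dendro_borealis: 12
The largest is 12, between Ictero_nigra and Dendro_borealis.

12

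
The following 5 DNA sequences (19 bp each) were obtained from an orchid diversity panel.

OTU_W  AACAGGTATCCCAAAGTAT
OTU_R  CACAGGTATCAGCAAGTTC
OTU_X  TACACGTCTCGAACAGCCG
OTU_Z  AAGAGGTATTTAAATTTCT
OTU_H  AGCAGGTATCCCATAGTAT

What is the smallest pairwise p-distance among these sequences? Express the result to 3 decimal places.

0.105

Pairwise Hamming distances:
  OTU_W vs OTU_R: 6
  OTU_W vs OTU_X: 9
  OTU_W vs OTU_Z: 7
  OTU_W vs OTU_H: 2
  OTU_R vs OTU_X: 10
  OTU_R vs OTU_Z: 10
  OTU_R vs OTU_H: 8
  OTU_X vs OTU_Z: 11
  OTU_X vs OTU_H: 10
  OTU_Z vs OTU_H: 9
The smallest is 2 mismatches, between OTU_W and OTU_H; p = 2/19 = 0.105.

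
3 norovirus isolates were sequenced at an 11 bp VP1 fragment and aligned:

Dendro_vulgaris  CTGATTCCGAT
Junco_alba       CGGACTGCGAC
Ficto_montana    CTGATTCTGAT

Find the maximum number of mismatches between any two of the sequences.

Pairwise Hamming distances:
  Dendro_vulgaris vs Junco_alba: 4
  Dendro_vulgaris vs Ficto_montana: 1
  Junco_alba vs Ficto_montana: 5
The largest is 5, between Junco_alba and Ficto_montana.

5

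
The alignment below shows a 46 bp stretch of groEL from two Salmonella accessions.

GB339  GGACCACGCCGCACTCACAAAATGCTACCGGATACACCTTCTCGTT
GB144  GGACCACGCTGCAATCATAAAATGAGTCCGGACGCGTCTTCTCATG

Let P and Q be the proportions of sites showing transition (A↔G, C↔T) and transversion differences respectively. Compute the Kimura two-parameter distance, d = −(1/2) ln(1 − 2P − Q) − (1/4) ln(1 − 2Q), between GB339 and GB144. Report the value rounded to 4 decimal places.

0.3277

Mismatches occur at site 10 (C↔T, transition), site 14 (C↔A, transversion), site 18 (C↔T, transition), site 25 (C↔A, transversion), site 26 (T↔G, transversion), site 27 (A↔T, transversion), site 33 (T↔C, transition), site 34 (A↔G, transition), site 36 (A↔G, transition), site 37 (C↔T, transition), site 44 (G↔A, transition), site 46 (T↔G, transversion).
Of the 12 differences, 7 transitions and 5 transversions over 46 sites: P = 7/46 = 0.152174, Q = 5/46 = 0.108696.
d = −0.5·ln(0.586956) − 0.25·ln(0.782608) = −0.5·(-0.532805) − 0.25·(-0.245123) = 0.3277.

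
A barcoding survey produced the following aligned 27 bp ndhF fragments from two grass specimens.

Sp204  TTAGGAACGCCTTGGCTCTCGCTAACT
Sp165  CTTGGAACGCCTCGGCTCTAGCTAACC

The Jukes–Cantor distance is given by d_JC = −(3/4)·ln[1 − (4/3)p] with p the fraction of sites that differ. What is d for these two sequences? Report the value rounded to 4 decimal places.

0.2127

Mismatches occur at site 1 (T→C), site 3 (A→T), site 13 (T→C), site 20 (C→A), site 27 (T→C).
p = 5/27 = 0.185185.
d = −0.75 · ln(1 − (4/3)·0.185185) = −0.75 · ln(0.753087) = −0.75 · (-0.283575) = 0.2127.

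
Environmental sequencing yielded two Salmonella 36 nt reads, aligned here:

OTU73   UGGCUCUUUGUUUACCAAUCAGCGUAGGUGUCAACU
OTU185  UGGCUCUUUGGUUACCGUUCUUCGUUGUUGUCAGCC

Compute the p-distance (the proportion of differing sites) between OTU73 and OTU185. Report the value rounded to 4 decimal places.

0.2500

The sequences differ at positions 11 (U/G), 17 (A/G), 18 (A/U), 21 (A/U), 22 (G/U), 26 (A/U), 28 (G/U), 34 (A/G), 36 (U/C).
There are 9 differences over 36 sites, so p = 9/36 = 0.2500.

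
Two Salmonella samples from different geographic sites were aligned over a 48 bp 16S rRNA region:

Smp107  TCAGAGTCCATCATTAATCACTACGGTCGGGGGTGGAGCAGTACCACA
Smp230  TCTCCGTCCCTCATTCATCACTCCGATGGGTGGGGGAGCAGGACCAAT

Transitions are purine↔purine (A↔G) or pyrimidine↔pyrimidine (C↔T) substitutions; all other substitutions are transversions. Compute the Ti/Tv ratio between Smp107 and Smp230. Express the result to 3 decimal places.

0.083

The sequences differ at positions 3 (A/T, transversion), 4 (G/C, transversion), 5 (A/C, transversion), 10 (A/C, transversion), 16 (A/C, transversion), 23 (A/C, transversion), 26 (G/A, transition), 28 (C/G, transversion), 31 (G/T, transversion), 34 (T/G, transversion), 42 (T/G, transversion), 47 (C/A, transversion), 48 (A/T, transversion).
Of the 13 differences, 1 transition and 12 transversions, so Ti/Tv = 1/12 = 0.083.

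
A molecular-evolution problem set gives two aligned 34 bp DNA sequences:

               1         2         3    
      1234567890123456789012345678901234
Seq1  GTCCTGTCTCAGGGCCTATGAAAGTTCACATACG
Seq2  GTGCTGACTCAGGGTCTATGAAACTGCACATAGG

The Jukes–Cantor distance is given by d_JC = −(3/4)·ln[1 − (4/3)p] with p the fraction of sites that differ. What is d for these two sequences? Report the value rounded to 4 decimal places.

Differing sites — 3:C/G; 7:T/A; 15:C/T; 24:G/C; 26:T/G; 33:C/G.
p = 6/34 = 0.176471.
d = −0.75 · ln(1 − (4/3)·0.176471) = −0.75 · ln(0.764705) = −0.75 · (-0.268265) = 0.2012.

0.2012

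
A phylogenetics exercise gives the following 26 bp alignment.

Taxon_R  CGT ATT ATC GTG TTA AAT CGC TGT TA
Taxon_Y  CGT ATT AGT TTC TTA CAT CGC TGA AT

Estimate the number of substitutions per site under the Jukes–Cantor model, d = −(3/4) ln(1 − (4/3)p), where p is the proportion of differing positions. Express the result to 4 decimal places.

Mismatches occur at site 8 (T/G), site 9 (C/T), site 10 (G/T), site 12 (G/C), site 16 (A/C), site 24 (T/A), site 25 (T/A), site 26 (A/T).
p = 8/26 = 0.307692.
d = −0.75 · ln(1 − (4/3)·0.307692) = −0.75 · ln(0.589744) = −0.75 · (-0.528067) = 0.3961.

0.3961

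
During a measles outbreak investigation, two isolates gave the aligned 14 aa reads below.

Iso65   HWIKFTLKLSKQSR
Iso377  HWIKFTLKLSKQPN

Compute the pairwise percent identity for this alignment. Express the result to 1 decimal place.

85.7%

Differing sites — 13:S/P; 14:R/N.
12 of the 14 sites match, so the percent identity is 12/14 × 100 = 85.7%.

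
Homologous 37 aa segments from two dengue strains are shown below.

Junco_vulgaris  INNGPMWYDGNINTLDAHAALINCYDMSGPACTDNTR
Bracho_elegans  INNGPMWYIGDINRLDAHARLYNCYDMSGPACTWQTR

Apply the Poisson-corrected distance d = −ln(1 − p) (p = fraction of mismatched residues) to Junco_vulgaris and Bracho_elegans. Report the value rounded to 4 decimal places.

The sequences differ at positions 9 (D/I), 11 (N/D), 14 (T/R), 20 (A/R), 22 (I/Y), 34 (D/W), 35 (N/Q).
p = 7/37 = 0.189189.
d = −ln(1 − 0.189189) = −ln(0.810811) = 0.2097.

0.2097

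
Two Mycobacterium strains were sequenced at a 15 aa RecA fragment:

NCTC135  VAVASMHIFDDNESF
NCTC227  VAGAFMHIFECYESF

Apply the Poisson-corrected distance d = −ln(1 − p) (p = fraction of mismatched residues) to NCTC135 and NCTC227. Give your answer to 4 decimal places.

0.4055

Mismatches occur at site 3 (V/G), site 5 (S/F), site 10 (D/E), site 11 (D/C), site 12 (N/Y).
p = 5/15 = 0.333333.
d = −ln(1 − 0.333333) = −ln(0.666667) = 0.4055.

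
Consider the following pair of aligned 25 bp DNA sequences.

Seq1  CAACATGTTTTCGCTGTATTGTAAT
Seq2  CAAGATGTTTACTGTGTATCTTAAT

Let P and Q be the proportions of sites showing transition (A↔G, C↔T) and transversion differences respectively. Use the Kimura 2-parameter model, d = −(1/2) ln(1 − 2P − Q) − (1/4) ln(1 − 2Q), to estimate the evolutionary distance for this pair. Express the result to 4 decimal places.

Differing sites — 4:C/G (Tv); 11:T/A (Tv); 13:G/T (Tv); 14:C/G (Tv); 20:T/C (Ti); 21:G/T (Tv).
Of the 6 differences, 1 transition and 5 transversions over 25 sites: P = 1/25 = 0.040000, Q = 5/25 = 0.200000.
d = −0.5·ln(0.720000) − 0.25·ln(0.600000) = −0.5·(-0.328504) − 0.25·(-0.510826) = 0.2920.

0.2920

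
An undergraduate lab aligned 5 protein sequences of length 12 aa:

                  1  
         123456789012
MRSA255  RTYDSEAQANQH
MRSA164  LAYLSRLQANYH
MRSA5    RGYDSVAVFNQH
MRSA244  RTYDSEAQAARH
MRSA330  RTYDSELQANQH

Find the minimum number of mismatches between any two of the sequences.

1

Pairwise Hamming distances:
  MRSA255 vs MRSA164: 6
  MRSA255 vs MRSA5: 4
  MRSA255 vs MRSA244: 2
  MRSA255 vs MRSA330: 1
  MRSA164 vs MRSA5: 8
  MRSA164 vs MRSA244: 7
  MRSA164 vs MRSA330: 5
  MRSA5 vs MRSA244: 6
  MRSA5 vs MRSA330: 5
  MRSA244 vs MRSA330: 3
The smallest is 1, between MRSA255 and MRSA330.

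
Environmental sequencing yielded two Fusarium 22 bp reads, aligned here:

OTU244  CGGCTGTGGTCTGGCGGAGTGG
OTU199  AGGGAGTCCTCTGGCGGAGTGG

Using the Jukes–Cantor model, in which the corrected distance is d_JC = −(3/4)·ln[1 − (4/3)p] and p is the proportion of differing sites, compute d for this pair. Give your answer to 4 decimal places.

Mismatches occur at site 1 (C→A), site 4 (C→G), site 5 (T→A), site 8 (G→C), site 9 (G→C).
p = 5/22 = 0.227273.
d = −0.75 · ln(1 − (4/3)·0.227273) = −0.75 · ln(0.696969) = −0.75 · (-0.361014) = 0.2708.

0.2708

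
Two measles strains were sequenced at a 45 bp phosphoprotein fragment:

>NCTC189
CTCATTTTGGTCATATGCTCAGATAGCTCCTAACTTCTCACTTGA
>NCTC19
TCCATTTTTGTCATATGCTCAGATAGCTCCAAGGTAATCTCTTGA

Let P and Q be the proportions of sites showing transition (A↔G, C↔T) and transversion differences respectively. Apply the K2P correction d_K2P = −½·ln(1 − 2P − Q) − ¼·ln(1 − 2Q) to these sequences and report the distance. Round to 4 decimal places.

0.2326

Differing sites — 1:C/T (Ti); 2:T/C (Ti); 9:G/T (Tv); 31:T/A (Tv); 33:A/G (Ti); 34:C/G (Tv); 36:T/A (Tv); 37:C/A (Tv); 40:A/T (Tv).
Of the 9 differences, 3 transitions and 6 transversions over 45 sites: P = 3/45 = 0.066667, Q = 6/45 = 0.133333.
d = −0.5·ln(0.733333) − 0.25·ln(0.733334) = −0.5·(-0.310155) − 0.25·(-0.310154) = 0.2326.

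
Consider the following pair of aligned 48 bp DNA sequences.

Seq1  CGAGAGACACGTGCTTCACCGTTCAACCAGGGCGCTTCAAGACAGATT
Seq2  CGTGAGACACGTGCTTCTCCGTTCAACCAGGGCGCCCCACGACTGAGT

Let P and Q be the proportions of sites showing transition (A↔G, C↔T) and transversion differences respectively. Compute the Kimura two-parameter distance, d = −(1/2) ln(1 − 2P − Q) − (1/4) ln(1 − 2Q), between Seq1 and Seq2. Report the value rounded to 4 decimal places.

Mismatches occur at site 3 (A↔T, transversion), site 18 (A↔T, transversion), site 36 (T↔C, transition), site 37 (T↔C, transition), site 40 (A↔C, transversion), site 44 (A↔T, transversion), site 47 (T↔G, transversion).
Of the 7 differences, 2 transitions and 5 transversions over 48 sites: P = 2/48 = 0.041667, Q = 5/48 = 0.104167.
d = −0.5·ln(0.812499) − 0.25·ln(0.791666) = −0.5·(-0.207641) − 0.25·(-0.233616) = 0.1622.

0.1622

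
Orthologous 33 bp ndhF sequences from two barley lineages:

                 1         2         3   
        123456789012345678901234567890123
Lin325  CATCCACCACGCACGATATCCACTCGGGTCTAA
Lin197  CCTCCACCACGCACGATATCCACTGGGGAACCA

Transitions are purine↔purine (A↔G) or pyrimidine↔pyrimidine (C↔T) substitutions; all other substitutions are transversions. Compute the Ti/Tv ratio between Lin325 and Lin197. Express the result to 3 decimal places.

0.200

Mismatches occur at site 2 (A/C, transversion), site 25 (C/G, transversion), site 29 (T/A, transversion), site 30 (C/A, transversion), site 31 (T/C, transition), site 32 (A/C, transversion).
Of the 6 differences, 1 transition and 5 transversions, so Ti/Tv = 1/5 = 0.200.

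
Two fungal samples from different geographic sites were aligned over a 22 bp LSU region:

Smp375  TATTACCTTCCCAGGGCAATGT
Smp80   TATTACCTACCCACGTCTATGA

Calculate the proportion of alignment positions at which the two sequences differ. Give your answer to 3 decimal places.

Mismatches occur at site 9 (T↔A), site 14 (G↔C), site 16 (G↔T), site 18 (A↔T), site 22 (T↔A).
There are 5 differences over 22 sites, so p = 5/22 = 0.227.

0.227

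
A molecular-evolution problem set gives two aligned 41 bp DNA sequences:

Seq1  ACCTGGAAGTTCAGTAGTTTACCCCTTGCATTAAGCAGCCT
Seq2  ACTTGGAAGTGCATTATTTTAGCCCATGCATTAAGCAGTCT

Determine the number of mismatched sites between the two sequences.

Mismatches occur at site 3 (C↔T), site 11 (T↔G), site 14 (G↔T), site 17 (G↔T), site 22 (C↔G), site 26 (T↔A), site 39 (C↔T).
That gives 7 mismatches out of 41 aligned sites, so the Hamming distance is 7.

7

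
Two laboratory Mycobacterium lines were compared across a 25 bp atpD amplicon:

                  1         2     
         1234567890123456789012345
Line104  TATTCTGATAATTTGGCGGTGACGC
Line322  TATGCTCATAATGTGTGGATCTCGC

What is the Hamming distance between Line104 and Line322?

Differing sites — 4:T/G; 7:G/C; 13:T/G; 16:G/T; 17:C/G; 19:G/A; 21:G/C; 22:A/T.
That gives 8 mismatches out of 25 aligned sites, so the Hamming distance is 8.

8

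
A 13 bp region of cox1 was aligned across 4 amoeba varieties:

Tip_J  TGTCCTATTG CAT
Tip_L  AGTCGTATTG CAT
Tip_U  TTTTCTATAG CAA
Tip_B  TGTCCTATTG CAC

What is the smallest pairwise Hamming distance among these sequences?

1

Pairwise Hamming distances:
  Tip_J vs Tip_L: 2
  Tip_J vs Tip_U: 4
  Tip_J vs Tip_B: 1
  Tip_L vs Tip_U: 6
  Tip_L vs Tip_B: 3
  Tip_U vs Tip_B: 4
The smallest is 1, between Tip_J and Tip_B.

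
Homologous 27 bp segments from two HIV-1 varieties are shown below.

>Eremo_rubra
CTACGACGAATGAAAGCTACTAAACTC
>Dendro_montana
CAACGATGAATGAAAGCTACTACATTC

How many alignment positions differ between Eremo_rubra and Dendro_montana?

4

Mismatches occur at site 2 (T→A), site 7 (C→T), site 23 (A→C), site 25 (C→T).
That gives 4 mismatches out of 27 aligned sites, so the Hamming distance is 4.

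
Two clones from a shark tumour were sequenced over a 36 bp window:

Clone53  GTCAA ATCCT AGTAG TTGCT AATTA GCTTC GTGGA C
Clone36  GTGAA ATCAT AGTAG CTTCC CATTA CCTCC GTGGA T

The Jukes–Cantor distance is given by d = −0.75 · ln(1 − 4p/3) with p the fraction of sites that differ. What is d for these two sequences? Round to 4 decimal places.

The sequences differ at positions 3 (C/G), 9 (C/A), 16 (T/C), 18 (G/T), 20 (T/C), 21 (A/C), 26 (G/C), 29 (T/C), 36 (C/T).
p = 9/36 = 0.250000.
d = −0.75 · ln(1 − (4/3)·0.250000) = −0.75 · ln(0.666667) = −0.75 · (-0.405465) = 0.3041.

0.3041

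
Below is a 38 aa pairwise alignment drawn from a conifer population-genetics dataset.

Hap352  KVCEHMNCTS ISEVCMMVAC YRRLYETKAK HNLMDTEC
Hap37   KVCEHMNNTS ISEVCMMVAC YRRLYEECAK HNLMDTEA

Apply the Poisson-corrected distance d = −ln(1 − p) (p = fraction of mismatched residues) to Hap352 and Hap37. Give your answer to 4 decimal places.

0.1112

The sequences differ at positions 8 (C/N), 27 (T/E), 28 (K/C), 38 (C/A).
p = 4/38 = 0.105263.
d = −ln(1 − 0.105263) = −ln(0.894737) = 0.1112.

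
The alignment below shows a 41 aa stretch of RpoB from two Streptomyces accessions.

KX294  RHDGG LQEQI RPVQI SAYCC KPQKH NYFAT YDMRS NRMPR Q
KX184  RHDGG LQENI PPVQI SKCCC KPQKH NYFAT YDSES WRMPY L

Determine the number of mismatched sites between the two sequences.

The sequences differ at positions 9 (Q/N), 11 (R/P), 17 (A/K), 18 (Y/C), 33 (M/S), 34 (R/E), 36 (N/W), 40 (R/Y), 41 (Q/L).
That gives 9 mismatches out of 41 aligned sites, so the Hamming distance is 9.

9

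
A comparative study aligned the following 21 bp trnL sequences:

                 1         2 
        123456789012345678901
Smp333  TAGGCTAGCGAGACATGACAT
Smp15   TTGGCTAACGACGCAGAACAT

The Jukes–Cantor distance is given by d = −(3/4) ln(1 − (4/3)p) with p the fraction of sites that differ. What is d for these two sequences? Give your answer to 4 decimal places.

Differing sites — 2:A/T; 8:G/A; 12:G/C; 13:A/G; 16:T/G; 17:G/A.
p = 6/21 = 0.285714.
d = −0.75 · ln(1 − (4/3)·0.285714) = −0.75 · ln(0.619048) = −0.75 · (-0.479572) = 0.3597.

0.3597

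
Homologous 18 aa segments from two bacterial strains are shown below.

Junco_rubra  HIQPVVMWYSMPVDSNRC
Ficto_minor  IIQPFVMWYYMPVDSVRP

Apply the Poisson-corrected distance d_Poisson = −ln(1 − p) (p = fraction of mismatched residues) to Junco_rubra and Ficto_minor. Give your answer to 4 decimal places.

0.3254

Mismatches occur at site 1 (H↔I), site 5 (V↔F), site 10 (S↔Y), site 16 (N↔V), site 18 (C↔P).
p = 5/18 = 0.277778.
d = −ln(1 − 0.277778) = −ln(0.722222) = 0.3254.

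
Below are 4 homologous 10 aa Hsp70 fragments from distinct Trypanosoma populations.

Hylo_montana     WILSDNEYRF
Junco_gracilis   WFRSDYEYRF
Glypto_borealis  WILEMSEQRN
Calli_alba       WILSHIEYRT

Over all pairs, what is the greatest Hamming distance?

7

Pairwise Hamming distances:
  Hylo_montana vs Junco_gracilis: 3
  Hylo_montana vs Glypto_borealis: 5
  Hylo_montana vs Calli_alba: 3
  Junco_gracilis vs Glypto_borealis: 7
  Junco_gracilis vs Calli_alba: 5
  Glypto_borealis vs Calli_alba: 5
The largest is 7, between Junco_gracilis and Glypto_borealis.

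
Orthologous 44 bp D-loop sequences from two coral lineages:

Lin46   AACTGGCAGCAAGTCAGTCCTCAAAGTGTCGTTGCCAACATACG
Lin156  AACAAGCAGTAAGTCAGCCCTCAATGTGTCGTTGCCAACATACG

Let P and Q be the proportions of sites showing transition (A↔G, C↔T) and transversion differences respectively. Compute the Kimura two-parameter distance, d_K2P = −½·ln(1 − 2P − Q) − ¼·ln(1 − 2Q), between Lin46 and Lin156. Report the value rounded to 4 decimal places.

0.1242

Differing sites — 4:T/A (Tv); 5:G/A (Ti); 10:C/T (Ti); 18:T/C (Ti); 25:A/T (Tv).
Of the 5 differences, 3 transitions and 2 transversions over 44 sites: P = 3/44 = 0.068182, Q = 2/44 = 0.045455.
d = −0.5·ln(0.818181) − 0.25·ln(0.909090) = −0.5·(-0.200672) − 0.25·(-0.095311) = 0.1242.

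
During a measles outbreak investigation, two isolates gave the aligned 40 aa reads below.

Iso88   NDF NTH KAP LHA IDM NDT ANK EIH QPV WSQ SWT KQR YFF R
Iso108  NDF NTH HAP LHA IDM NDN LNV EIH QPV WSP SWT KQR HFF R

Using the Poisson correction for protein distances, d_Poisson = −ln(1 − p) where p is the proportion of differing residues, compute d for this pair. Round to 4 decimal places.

0.1625

Mismatches occur at site 7 (K→H), site 18 (T→N), site 19 (A→L), site 21 (K→V), site 30 (Q→P), site 37 (Y→H).
p = 6/40 = 0.150000.
d = −ln(1 − 0.150000) = −ln(0.850000) = 0.1625.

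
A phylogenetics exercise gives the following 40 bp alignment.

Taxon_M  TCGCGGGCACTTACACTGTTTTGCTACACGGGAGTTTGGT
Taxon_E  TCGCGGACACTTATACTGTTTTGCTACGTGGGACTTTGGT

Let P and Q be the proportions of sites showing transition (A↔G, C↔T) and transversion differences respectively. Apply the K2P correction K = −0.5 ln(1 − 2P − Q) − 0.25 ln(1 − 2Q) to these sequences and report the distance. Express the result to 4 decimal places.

Differing sites — 7:G/A (Ti); 14:C/T (Ti); 28:A/G (Ti); 29:C/T (Ti); 34:G/C (Tv).
Of the 5 differences, 4 transitions and 1 transversion over 40 sites: P = 4/40 = 0.100000, Q = 1/40 = 0.025000.
d = −0.5·ln(0.775000) − 0.25·ln(0.950000) = −0.5·(-0.254892) − 0.25·(-0.051293) = 0.1403.

0.1403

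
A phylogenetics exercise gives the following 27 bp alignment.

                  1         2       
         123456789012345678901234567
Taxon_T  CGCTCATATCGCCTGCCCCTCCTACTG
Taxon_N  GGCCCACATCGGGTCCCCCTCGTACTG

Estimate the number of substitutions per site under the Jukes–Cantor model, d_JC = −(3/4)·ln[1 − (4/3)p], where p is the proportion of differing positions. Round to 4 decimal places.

Differing sites — 1:C/G; 4:T/C; 7:T/C; 12:C/G; 13:C/G; 15:G/C; 22:C/G.
p = 7/27 = 0.259259.
d = −0.75 · ln(1 − (4/3)·0.259259) = −0.75 · ln(0.654321) = −0.75 · (-0.424157) = 0.3181.

0.3181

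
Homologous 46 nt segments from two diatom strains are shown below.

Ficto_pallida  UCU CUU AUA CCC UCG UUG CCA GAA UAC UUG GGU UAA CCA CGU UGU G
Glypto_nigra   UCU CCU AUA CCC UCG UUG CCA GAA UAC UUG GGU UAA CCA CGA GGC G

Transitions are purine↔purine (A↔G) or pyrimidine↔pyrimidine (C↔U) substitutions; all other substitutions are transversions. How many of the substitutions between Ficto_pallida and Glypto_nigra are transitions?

Mismatches occur at site 5 (U↔C, transition), site 42 (U↔A, transversion), site 43 (U↔G, transversion), site 45 (U↔C, transition).
Of the 4 differences, 2 transitions and 2 transversions, so the answer is 2.

2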